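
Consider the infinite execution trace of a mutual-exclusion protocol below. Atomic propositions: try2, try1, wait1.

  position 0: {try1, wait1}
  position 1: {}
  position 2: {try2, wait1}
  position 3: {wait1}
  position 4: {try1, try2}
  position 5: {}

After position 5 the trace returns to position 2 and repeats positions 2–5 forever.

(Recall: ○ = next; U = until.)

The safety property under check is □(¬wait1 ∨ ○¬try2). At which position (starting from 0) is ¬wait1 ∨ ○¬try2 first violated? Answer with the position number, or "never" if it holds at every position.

Check ¬wait1 ∨ ○¬try2 at each position in order: 0 ✓, 1 ✓, 2 ✓.
At position 3 the labels are {wait1} and the next position 4 has {try1, try2}, so ¬wait1 ∨ ○¬try2 is false there. This is the first violation.

3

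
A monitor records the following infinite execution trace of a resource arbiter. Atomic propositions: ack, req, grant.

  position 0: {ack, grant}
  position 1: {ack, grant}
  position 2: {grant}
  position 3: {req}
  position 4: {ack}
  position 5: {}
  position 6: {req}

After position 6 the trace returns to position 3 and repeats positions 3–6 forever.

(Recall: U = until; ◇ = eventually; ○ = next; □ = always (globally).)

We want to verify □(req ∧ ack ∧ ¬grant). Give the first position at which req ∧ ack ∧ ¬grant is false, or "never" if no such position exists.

0

At position 0 the labels are {ack, grant}, so req ∧ ack ∧ ¬grant is false there. This is the first violation.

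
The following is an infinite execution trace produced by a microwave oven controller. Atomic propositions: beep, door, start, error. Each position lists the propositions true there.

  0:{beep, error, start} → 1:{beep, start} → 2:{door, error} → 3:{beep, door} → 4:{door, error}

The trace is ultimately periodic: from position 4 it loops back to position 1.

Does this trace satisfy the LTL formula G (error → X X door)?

error → X X door holds at every position 0..4, and those are all positions ever visited, so G (error → X X door) holds.
Positions where error holds: 0, 2, 4.
Check X X door at each: 0→ok, 2→ok, 4→ok.

Yes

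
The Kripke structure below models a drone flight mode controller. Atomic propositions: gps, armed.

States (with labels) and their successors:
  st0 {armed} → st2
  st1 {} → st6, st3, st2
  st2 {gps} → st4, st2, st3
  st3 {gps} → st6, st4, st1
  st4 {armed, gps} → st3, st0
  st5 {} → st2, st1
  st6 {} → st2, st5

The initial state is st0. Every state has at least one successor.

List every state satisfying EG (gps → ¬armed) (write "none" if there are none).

{st0, st1, st2, st3, st5, st6}

States satisfying gps → ¬armed: {st0, st1, st2, st3, st5, st6}.
States satisfying EG (gps → ¬armed): {st0, st1, st2, st3, st5, st6}.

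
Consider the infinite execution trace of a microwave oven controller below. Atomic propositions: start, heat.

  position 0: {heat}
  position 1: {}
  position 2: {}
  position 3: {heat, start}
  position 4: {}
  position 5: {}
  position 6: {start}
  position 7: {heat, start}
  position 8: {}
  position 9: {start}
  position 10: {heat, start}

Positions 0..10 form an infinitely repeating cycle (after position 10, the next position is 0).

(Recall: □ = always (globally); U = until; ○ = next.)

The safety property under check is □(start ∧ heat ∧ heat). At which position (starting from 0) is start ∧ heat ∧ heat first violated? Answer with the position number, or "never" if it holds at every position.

0

At position 0 the labels are {heat}, so start ∧ heat ∧ heat is false there. This is the first violation.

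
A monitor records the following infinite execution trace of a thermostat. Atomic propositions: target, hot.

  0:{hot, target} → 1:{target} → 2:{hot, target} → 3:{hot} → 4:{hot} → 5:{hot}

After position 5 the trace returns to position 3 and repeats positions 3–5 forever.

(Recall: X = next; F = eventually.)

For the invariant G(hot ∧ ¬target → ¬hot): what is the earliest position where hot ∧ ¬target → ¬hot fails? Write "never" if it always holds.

Check hot ∧ ¬target → ¬hot at each position in order: 0 ✓, 1 ✓, 2 ✓.
At position 3 the labels are {hot}, so hot ∧ ¬target → ¬hot is false there. This is the first violation.

3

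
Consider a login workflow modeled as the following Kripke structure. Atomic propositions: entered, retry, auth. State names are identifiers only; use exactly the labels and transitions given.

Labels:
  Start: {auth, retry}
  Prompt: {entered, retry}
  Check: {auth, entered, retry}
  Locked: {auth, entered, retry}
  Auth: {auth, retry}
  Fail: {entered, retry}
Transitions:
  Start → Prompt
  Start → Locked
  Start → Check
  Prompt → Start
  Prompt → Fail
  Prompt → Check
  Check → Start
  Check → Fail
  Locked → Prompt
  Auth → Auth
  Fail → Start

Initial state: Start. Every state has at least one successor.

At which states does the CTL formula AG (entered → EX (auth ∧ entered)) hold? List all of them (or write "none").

{Auth}

States satisfying entered → EX (auth ∧ entered): {Start, Prompt, Auth}.
States satisfying AG (entered → EX (auth ∧ entered)): {Auth}.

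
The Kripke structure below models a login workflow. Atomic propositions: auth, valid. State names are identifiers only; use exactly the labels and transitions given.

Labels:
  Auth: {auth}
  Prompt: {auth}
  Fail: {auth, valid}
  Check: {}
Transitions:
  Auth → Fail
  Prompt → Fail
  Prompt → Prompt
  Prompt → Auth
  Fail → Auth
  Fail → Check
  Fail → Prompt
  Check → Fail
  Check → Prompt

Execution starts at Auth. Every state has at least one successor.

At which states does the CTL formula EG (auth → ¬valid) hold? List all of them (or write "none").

{Prompt, Check}

States satisfying auth → ¬valid: {Auth, Prompt, Check}.
States satisfying EG (auth → ¬valid): {Prompt, Check}.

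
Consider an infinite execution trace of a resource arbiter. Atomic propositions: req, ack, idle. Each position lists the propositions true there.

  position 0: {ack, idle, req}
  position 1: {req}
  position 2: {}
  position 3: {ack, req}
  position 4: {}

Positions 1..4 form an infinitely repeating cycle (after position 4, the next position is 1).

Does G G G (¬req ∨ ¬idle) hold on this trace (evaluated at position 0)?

Violated

G G (¬req ∨ ¬idle) must hold at every position from 0 onward. It fails at position 0, so G G G (¬req ∨ ¬idle) is false.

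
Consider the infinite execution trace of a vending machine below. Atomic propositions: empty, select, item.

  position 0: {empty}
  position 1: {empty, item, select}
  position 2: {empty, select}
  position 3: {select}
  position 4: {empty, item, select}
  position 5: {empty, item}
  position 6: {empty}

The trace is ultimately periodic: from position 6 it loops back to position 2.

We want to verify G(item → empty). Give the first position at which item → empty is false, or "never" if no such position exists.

never

item → empty holds at every position 0..6, and those are all the positions the trace ever visits, so the invariant G(item → empty) is never violated.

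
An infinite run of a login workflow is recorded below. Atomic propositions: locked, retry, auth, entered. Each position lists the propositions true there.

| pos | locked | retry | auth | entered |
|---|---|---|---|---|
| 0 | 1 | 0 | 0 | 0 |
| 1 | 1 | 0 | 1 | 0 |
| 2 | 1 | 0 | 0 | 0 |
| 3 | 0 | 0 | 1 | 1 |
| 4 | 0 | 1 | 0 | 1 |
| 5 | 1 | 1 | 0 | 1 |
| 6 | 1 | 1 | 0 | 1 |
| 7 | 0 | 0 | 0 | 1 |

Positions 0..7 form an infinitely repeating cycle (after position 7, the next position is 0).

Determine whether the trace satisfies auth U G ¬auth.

Walking from position 0: at position 0, G ¬auth has not yet held and auth fails, so auth U G ¬auth is false.

Does not hold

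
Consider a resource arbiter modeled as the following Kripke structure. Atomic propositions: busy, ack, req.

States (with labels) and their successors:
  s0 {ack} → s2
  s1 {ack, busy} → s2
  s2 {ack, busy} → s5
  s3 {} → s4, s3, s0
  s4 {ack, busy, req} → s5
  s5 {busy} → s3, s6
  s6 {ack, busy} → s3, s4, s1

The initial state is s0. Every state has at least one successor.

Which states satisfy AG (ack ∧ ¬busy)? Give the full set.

none

States satisfying ack ∧ ¬busy: {s0}.
States satisfying AG (ack ∧ ¬busy): ∅.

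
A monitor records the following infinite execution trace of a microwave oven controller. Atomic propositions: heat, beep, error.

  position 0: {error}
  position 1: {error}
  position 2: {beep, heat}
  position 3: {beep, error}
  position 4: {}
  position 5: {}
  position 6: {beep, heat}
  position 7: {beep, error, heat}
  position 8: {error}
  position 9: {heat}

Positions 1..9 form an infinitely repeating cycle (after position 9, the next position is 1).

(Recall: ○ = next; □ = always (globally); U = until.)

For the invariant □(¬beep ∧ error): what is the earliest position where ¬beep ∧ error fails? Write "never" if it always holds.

2

Check ¬beep ∧ error at each position in order: 0 ✓, 1 ✓.
At position 2 the labels are {beep, heat}, so ¬beep ∧ error is false there. This is the first violation.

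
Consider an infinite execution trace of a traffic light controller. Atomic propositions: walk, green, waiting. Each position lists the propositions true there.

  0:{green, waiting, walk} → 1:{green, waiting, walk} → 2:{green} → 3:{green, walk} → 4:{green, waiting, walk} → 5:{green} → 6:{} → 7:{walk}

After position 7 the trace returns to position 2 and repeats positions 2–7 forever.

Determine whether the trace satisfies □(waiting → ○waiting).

Violated

waiting → ○waiting must hold at every position from 0 onward. It fails at position 1, so □(waiting → ○waiting) is false.
Positions where waiting holds: 0, 1, 4.
Check ○waiting at each: 0→ok, 1→fails, 4→fails.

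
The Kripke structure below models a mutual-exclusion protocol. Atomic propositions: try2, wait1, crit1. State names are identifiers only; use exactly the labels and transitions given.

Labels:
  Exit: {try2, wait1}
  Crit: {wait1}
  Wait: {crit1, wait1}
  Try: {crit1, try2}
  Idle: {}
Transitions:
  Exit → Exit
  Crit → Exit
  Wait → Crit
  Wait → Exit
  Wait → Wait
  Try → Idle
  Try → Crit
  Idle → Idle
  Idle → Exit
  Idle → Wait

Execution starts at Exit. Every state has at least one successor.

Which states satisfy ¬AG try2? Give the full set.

{Crit, Wait, Try, Idle}

States satisfying try2: {Exit, Try}.
States satisfying AG try2: {Exit}.
States satisfying ¬AG try2: {Crit, Wait, Try, Idle}.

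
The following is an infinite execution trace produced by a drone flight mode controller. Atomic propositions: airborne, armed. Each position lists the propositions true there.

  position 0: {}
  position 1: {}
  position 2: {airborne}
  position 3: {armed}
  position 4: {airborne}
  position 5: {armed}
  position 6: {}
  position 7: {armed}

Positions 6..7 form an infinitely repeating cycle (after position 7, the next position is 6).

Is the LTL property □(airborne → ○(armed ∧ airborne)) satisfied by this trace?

airborne → ○(armed ∧ airborne) must hold at every position from 0 onward. It fails at position 2, so □(airborne → ○(armed ∧ airborne)) is false.
Positions where airborne holds: 2, 4.
Check ○(armed ∧ airborne) at each: 2→fails, 4→fails.

Does not hold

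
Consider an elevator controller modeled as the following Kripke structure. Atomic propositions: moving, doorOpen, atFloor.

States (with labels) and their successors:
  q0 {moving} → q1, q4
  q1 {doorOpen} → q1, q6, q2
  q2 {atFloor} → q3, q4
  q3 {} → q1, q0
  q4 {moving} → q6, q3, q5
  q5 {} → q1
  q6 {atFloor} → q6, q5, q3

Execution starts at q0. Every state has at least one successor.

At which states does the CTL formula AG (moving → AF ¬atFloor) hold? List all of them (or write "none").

{q0, q1, q2, q3, q4, q5, q6}

States satisfying moving → AF ¬atFloor: {q0, q1, q2, q3, q4, q5, q6}.
States satisfying AG (moving → AF ¬atFloor): {q0, q1, q2, q3, q4, q5, q6}.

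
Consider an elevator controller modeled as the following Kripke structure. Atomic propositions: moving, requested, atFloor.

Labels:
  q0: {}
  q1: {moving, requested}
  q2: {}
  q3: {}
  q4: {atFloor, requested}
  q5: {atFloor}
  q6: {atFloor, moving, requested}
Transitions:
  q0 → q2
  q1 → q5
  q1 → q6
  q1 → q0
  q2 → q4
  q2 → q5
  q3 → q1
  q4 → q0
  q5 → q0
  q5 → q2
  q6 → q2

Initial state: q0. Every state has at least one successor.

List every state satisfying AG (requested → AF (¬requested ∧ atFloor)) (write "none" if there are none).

none

States satisfying requested → AF (¬requested ∧ atFloor): {q0, q2, q3, q5}.
States satisfying AG (requested → AF (¬requested ∧ atFloor)): ∅.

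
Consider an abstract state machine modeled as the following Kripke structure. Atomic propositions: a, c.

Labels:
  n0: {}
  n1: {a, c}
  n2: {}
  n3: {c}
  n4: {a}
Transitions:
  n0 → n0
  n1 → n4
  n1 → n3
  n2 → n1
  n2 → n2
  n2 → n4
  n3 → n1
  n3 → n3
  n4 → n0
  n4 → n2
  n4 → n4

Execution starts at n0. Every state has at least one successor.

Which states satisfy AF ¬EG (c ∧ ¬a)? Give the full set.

{n0, n1, n2, n4}

States satisfying ¬EG (c ∧ ¬a): {n0, n1, n2, n4}.
States satisfying AF ¬EG (c ∧ ¬a): {n0, n1, n2, n4}.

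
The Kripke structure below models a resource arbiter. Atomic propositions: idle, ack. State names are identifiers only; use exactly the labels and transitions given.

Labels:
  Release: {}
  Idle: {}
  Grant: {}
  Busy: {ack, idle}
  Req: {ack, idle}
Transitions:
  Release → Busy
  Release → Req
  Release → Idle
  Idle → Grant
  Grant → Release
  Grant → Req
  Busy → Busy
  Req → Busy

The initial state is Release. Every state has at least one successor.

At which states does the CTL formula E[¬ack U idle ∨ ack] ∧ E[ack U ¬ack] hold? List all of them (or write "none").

{Release, Idle, Grant}

States satisfying ¬ack: {Release, Idle, Grant}.
States satisfying idle ∨ ack: {Busy, Req}.
States satisfying E[¬ack U idle ∨ ack]: {Release, Idle, Grant, Busy, Req}.
States satisfying ack: {Busy, Req}.
States satisfying E[ack U ¬ack]: {Release, Idle, Grant}.
States satisfying E[¬ack U idle ∨ ack] ∧ E[ack U ¬ack]: {Release, Idle, Grant}.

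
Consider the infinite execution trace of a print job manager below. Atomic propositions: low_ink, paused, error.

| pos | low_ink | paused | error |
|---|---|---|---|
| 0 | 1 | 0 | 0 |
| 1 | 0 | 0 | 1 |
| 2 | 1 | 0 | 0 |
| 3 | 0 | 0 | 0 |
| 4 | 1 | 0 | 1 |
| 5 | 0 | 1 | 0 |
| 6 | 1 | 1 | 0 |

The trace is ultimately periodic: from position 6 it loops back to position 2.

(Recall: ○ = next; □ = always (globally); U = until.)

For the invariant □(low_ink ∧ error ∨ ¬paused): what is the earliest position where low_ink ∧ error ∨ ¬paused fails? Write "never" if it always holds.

Check low_ink ∧ error ∨ ¬paused at each position in order: 0 ✓, 1 ✓, 2 ✓, 3 ✓, 4 ✓.
At position 5 the labels are {paused}, so low_ink ∧ error ∨ ¬paused is false there. This is the first violation.

5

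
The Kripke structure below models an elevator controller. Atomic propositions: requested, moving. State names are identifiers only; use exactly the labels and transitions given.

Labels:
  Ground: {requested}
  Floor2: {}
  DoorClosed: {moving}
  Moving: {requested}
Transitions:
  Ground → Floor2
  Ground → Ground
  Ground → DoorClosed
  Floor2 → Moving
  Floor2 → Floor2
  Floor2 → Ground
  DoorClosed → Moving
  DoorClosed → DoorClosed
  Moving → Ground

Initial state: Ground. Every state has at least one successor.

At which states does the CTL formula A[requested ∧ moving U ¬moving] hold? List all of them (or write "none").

States satisfying requested ∧ moving: ∅.
States satisfying ¬moving: {Ground, Floor2, Moving}.
States satisfying A[requested ∧ moving U ¬moving]: {Ground, Floor2, Moving}.

{Ground, Floor2, Moving}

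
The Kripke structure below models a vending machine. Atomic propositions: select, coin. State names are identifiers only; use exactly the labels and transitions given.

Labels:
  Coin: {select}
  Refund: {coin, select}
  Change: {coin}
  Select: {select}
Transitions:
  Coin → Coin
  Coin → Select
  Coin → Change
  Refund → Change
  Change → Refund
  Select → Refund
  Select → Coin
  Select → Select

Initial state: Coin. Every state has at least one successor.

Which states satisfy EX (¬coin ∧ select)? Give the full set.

{Coin, Select}

States satisfying ¬coin ∧ select: {Coin, Select}.
States satisfying EX (¬coin ∧ select): {Coin, Select}.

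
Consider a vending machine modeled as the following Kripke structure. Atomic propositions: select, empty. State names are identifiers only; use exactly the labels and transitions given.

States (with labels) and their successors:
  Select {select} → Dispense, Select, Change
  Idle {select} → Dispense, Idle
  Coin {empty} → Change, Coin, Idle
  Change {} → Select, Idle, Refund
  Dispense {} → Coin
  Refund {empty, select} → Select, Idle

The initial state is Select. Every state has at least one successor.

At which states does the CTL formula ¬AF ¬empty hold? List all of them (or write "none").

{Coin}

States satisfying ¬empty: {Select, Idle, Change, Dispense}.
States satisfying AF ¬empty: {Select, Idle, Change, Dispense, Refund}.
States satisfying ¬AF ¬empty: {Coin}.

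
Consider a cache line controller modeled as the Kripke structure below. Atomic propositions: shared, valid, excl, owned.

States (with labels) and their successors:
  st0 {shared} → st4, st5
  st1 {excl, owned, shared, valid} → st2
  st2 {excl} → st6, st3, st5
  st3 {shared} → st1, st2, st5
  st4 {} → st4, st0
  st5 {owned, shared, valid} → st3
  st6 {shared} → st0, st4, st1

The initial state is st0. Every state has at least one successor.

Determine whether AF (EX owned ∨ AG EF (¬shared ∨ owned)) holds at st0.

States satisfying EX owned ∨ AG EF (¬shared ∨ owned): {st0, st1, st2, st3, st4, st5, st6}.
States satisfying AF (EX owned ∨ AG EF (¬shared ∨ owned)): {st0, st1, st2, st3, st4, st5, st6}.
st0 ∈ Sat(AF (EX owned ∨ AG EF (¬shared ∨ owned))).

Holds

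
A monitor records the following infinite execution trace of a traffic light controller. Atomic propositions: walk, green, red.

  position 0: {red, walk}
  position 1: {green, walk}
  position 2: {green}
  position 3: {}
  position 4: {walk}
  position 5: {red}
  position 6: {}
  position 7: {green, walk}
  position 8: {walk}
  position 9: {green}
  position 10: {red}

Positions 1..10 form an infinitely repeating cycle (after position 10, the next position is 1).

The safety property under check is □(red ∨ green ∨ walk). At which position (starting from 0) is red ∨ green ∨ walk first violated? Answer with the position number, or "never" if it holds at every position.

Check red ∨ green ∨ walk at each position in order: 0 ✓, 1 ✓, 2 ✓.
At position 3 the labels are {}, so red ∨ green ∨ walk is false there. This is the first violation.

3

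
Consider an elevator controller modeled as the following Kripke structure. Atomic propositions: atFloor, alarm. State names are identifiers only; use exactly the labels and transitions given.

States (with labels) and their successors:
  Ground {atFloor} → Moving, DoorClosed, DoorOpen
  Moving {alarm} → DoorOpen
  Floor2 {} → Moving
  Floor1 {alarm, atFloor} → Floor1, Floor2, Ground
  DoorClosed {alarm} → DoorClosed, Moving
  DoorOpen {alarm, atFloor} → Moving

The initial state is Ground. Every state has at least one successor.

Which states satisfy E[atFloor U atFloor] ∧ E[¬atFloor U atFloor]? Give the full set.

{Ground, Floor1, DoorOpen}

States satisfying atFloor: {Ground, Floor1, DoorOpen}.
States satisfying E[atFloor U atFloor]: {Ground, Floor1, DoorOpen}.
States satisfying ¬atFloor: {Moving, Floor2, DoorClosed}.
States satisfying E[¬atFloor U atFloor]: {Ground, Moving, Floor2, Floor1, DoorClosed, DoorOpen}.
States satisfying E[atFloor U atFloor] ∧ E[¬atFloor U atFloor]: {Ground, Floor1, DoorOpen}.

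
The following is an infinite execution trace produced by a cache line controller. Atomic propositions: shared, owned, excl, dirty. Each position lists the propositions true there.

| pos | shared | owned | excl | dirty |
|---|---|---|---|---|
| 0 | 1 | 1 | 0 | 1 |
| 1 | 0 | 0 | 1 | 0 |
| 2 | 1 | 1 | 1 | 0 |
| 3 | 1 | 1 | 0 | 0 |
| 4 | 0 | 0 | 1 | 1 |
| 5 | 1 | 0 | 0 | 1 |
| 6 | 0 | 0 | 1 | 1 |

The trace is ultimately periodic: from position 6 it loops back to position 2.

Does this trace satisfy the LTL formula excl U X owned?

Does not hold

Walking from position 0: at position 0, X owned has not yet held and excl fails, so excl U X owned is false.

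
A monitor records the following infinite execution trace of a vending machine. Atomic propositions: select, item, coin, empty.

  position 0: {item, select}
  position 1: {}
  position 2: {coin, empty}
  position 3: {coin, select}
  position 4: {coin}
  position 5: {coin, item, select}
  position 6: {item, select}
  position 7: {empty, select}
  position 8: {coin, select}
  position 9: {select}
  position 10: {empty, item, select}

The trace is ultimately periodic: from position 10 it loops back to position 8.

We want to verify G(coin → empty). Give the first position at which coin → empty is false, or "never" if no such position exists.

3

Check coin → empty at each position in order: 0 ✓, 1 ✓, 2 ✓.
At position 3 the labels are {coin, select}, so coin → empty is false there. This is the first violation.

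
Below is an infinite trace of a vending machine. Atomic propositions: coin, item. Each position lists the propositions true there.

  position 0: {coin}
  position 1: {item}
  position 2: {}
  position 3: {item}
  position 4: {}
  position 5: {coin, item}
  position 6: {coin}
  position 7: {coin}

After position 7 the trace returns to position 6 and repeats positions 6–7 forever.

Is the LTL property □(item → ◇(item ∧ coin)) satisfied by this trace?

item → ◇(item ∧ coin) holds at every position 0..7, and those are all positions ever visited, so □(item → ◇(item ∧ coin)) holds.
Positions where item holds: 1, 3, 5.
Check ◇(item ∧ coin) at each: 1→ok, 3→ok, 5→ok.

Holds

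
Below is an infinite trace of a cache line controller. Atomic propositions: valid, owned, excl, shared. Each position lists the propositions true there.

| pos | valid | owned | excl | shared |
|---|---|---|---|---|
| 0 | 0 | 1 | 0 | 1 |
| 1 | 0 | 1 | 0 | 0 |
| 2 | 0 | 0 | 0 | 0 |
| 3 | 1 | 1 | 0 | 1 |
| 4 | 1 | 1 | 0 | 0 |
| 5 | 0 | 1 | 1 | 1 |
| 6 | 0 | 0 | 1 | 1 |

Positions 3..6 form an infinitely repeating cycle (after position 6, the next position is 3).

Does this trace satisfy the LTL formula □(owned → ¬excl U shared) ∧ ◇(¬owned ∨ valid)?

Holds

owned → ¬excl U shared holds at every position 0..6, and those are all positions ever visited, so □(owned → ¬excl U shared) holds.
Positions where owned holds: 0, 1, 3, 4, 5.
Check ¬excl U shared at each: 0→ok, 1→ok, 3→ok, 4→ok, 5→ok.
¬owned ∨ valid holds at position 2, which is reachable from 0, so ◇(¬owned ∨ valid) holds.
At position 0: □(owned → ¬excl U shared) is true; ◇(¬owned ∨ valid) is true; so □(owned → ¬excl U shared) ∧ ◇(¬owned ∨ valid) is true.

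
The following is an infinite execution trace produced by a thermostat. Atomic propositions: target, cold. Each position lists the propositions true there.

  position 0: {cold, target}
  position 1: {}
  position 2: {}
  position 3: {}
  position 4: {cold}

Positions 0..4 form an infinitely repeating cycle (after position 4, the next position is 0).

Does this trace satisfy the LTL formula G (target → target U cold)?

Holds

target → target U cold holds at every position 0..4, and those are all positions ever visited, so G (target → target U cold) holds.
Positions where target holds: 0.
Check target U cold at each: 0→ok.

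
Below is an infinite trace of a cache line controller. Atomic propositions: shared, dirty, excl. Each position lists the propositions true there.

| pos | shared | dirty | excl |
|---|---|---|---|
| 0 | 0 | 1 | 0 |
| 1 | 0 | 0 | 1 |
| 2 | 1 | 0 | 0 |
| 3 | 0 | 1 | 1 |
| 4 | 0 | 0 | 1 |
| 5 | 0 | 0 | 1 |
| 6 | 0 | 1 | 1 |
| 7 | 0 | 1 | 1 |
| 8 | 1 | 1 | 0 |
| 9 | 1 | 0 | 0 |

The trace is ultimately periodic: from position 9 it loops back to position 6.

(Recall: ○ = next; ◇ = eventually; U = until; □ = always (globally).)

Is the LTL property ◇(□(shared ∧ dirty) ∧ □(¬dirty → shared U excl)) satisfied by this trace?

□(shared ∧ dirty) ∧ □(¬dirty → shared U excl) is false at every position 0..9, so it never becomes true and ◇(□(shared ∧ dirty) ∧ □(¬dirty → shared U excl)) fails.

Does not hold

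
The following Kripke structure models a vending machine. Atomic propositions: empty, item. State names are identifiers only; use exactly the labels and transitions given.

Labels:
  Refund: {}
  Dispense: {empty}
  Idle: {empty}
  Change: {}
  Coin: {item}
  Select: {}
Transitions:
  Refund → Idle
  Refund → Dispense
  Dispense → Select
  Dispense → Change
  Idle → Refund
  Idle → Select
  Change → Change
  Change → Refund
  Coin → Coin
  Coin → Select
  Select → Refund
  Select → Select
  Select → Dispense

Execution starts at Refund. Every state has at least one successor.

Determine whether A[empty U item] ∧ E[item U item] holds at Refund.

No

States satisfying empty: {Dispense, Idle}.
States satisfying item: {Coin}.
States satisfying A[empty U item]: {Coin}.
States satisfying E[item U item]: {Coin}.
States satisfying A[empty U item] ∧ E[item U item]: {Coin}.
Refund ∉ Sat(A[empty U item] ∧ E[item U item]).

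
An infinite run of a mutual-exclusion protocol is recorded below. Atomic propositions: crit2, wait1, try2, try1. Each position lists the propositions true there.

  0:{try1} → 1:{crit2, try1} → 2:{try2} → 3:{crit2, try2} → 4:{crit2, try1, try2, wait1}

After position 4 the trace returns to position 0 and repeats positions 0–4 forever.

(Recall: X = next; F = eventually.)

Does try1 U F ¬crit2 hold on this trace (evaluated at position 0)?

Holds

Walking from position 0: F ¬crit2 first holds at position 0, and try1 holds at every earlier position along the way, so try1 U F ¬crit2 holds.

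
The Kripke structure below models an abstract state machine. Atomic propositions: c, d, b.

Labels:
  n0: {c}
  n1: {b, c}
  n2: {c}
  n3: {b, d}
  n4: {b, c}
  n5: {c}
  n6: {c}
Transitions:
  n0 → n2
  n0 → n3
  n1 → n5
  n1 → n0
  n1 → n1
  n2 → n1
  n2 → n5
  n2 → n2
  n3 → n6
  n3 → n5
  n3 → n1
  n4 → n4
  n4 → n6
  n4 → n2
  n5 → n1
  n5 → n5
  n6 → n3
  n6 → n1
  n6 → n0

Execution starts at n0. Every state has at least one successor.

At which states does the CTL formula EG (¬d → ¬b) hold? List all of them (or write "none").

States satisfying ¬d → ¬b: {n0, n2, n3, n5, n6}.
States satisfying EG (¬d → ¬b): {n0, n2, n3, n5, n6}.

{n0, n2, n3, n5, n6}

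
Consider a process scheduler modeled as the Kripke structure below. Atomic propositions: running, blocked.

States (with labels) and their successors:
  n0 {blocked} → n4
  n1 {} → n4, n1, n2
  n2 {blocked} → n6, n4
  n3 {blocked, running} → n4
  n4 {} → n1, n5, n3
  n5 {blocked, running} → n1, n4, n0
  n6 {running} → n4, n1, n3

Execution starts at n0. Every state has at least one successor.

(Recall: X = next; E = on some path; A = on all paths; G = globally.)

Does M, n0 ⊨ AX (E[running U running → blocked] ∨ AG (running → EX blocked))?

States satisfying AX (E[running U running → blocked] ∨ AG (running → EX blocked)): {n0, n1, n2, n3, n4, n5, n6}.
n0 ∈ Sat(AX (E[running U running → blocked] ∨ AG (running → EX blocked))).

Yes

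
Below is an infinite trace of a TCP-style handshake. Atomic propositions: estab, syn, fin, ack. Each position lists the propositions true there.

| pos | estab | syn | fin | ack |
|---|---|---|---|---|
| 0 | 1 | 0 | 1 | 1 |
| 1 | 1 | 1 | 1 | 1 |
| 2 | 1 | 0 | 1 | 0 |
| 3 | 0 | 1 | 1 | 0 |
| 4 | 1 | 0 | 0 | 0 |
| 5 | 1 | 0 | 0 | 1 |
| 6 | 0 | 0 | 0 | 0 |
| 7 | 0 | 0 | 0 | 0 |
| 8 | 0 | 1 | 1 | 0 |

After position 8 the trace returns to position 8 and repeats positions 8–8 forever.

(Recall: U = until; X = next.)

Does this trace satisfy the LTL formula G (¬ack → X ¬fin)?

¬ack → X ¬fin must hold at every position from 0 onward. It fails at position 2, so G (¬ack → X ¬fin) is false.
Positions where ¬ack holds: 2, 3, 4, 6, 7, 8.
Check X ¬fin at each: 2→fails, 3→ok, 4→ok, 6→ok, 7→fails, 8→fails.

Does not hold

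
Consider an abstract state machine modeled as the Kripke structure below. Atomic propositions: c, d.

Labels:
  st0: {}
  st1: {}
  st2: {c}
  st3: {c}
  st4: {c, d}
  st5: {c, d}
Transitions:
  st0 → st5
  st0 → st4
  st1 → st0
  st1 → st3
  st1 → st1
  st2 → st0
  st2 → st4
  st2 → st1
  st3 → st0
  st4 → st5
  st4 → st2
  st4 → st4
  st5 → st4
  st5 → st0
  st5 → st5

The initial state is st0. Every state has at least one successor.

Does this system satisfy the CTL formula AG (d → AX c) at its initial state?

States satisfying d → AX c: {st0, st1, st2, st3, st4}.
States satisfying AG (d → AX c): ∅.
st5 is reachable from st0 and violates d → AX c, so AG fails at st0.
st0 ∉ Sat(AG (d → AX c)).

No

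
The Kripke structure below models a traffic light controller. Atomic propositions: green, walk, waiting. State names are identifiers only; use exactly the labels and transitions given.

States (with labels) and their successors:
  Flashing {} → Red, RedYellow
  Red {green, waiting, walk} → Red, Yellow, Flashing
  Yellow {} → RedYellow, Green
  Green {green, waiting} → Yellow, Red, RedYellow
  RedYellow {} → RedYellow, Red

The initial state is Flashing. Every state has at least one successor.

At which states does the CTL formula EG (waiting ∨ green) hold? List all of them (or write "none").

{Red, Green}

States satisfying waiting ∨ green: {Red, Green}.
States satisfying EG (waiting ∨ green): {Red, Green}.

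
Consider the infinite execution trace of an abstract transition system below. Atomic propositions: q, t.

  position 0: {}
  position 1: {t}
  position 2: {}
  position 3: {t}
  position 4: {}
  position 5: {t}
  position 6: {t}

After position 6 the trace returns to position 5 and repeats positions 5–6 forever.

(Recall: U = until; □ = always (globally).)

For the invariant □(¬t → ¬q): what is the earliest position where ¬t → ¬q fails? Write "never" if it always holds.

¬t → ¬q holds at every position 0..6, and those are all the positions the trace ever visits, so the invariant □(¬t → ¬q) is never violated.

never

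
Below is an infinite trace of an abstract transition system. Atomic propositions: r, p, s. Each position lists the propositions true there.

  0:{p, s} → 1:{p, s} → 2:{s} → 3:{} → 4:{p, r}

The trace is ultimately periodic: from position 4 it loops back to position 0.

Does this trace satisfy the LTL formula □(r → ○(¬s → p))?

r → ○(¬s → p) holds at every position 0..4, and those are all positions ever visited, so □(r → ○(¬s → p)) holds.
Positions where r holds: 4.
Check ○(¬s → p) at each: 4→ok.

Yes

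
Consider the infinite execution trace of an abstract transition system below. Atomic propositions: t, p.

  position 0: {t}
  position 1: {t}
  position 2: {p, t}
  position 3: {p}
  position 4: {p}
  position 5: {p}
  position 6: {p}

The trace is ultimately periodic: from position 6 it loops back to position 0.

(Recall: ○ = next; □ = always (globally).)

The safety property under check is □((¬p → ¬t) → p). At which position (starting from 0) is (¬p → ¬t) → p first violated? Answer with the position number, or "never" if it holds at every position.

never

(¬p → ¬t) → p holds at every position 0..6, and those are all the positions the trace ever visits, so the invariant □((¬p → ¬t) → p) is never violated.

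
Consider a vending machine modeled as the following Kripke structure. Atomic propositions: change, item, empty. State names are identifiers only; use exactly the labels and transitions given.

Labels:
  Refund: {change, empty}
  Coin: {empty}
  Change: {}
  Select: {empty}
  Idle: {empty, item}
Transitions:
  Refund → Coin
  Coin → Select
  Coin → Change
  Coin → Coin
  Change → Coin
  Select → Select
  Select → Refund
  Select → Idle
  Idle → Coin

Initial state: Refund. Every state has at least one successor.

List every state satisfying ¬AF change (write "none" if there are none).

{Coin, Change, Select, Idle}

States satisfying change: {Refund}.
States satisfying AF change: {Refund}.
States satisfying ¬AF change: {Coin, Change, Select, Idle}.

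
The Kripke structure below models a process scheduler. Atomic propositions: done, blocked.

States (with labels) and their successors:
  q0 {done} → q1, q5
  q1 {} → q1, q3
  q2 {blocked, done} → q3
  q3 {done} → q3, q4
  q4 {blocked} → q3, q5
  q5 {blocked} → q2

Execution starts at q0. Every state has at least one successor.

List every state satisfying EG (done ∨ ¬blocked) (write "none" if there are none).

States satisfying done ∨ ¬blocked: {q0, q1, q2, q3}.
States satisfying EG (done ∨ ¬blocked): {q0, q1, q2, q3}.

{q0, q1, q2, q3}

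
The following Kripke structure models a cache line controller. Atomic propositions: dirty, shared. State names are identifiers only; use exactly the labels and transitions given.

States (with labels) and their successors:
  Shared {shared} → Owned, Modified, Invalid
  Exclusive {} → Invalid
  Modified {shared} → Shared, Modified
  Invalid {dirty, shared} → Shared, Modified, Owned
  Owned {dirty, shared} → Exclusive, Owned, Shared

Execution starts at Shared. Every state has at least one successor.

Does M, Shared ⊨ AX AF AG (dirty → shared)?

States satisfying AF AG (dirty → shared): {Shared, Exclusive, Modified, Invalid, Owned}.
States satisfying AX AF AG (dirty → shared): {Shared, Exclusive, Modified, Invalid, Owned}.
Shared ∈ Sat(AX AF AG (dirty → shared)).

Holds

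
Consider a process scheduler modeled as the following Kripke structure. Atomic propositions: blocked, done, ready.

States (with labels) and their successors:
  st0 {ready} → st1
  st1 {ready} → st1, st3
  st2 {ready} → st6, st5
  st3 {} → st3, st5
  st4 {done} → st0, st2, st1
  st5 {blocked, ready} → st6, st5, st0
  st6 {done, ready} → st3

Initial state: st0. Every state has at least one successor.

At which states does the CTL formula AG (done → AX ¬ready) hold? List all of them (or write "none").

States satisfying done → AX ¬ready: {st0, st1, st2, st3, st5, st6}.
States satisfying AG (done → AX ¬ready): {st0, st1, st2, st3, st5, st6}.

{st0, st1, st2, st3, st5, st6}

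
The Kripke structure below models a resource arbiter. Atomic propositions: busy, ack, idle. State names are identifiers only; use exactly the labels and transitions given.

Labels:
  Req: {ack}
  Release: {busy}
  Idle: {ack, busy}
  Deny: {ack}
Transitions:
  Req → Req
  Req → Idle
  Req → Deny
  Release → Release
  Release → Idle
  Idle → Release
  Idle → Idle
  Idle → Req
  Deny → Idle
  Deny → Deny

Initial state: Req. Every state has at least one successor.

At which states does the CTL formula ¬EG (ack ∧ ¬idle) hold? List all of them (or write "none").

States satisfying ack ∧ ¬idle: {Req, Idle, Deny}.
States satisfying EG (ack ∧ ¬idle): {Req, Idle, Deny}.
States satisfying ¬EG (ack ∧ ¬idle): {Release}.

{Release}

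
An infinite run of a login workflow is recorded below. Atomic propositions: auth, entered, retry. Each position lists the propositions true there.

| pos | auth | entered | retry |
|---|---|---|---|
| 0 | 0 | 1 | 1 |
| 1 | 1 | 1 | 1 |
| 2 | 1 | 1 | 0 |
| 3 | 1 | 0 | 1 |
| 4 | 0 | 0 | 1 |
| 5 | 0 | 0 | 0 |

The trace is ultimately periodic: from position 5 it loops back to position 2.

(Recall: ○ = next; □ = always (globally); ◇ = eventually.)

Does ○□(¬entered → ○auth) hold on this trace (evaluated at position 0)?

The position after 0 is 1; □(¬entered → ○auth) is false there.

Does not hold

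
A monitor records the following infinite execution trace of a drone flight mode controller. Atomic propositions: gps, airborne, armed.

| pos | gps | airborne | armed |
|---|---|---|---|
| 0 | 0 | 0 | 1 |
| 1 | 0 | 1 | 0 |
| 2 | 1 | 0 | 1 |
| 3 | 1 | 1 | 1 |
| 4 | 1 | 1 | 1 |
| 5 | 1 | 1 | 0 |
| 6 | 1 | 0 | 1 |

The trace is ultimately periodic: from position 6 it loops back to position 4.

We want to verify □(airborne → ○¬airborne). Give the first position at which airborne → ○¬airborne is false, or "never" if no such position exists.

3

Check airborne → ○¬airborne at each position in order: 0 ✓, 1 ✓, 2 ✓.
At position 3 the labels are {airborne, armed, gps} and the next position 4 has {airborne, armed, gps}, so airborne → ○¬airborne is false there. This is the first violation.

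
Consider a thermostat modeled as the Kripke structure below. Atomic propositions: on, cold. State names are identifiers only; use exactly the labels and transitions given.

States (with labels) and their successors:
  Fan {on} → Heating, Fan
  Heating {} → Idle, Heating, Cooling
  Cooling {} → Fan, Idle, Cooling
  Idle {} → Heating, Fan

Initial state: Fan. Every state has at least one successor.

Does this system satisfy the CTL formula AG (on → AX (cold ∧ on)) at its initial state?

States satisfying on → AX (cold ∧ on): {Heating, Cooling, Idle}.
States satisfying AG (on → AX (cold ∧ on)): ∅.
Fan is reachable from Fan and violates on → AX (cold ∧ on), so AG fails at Fan.
Fan ∉ Sat(AG (on → AX (cold ∧ on))).

Violated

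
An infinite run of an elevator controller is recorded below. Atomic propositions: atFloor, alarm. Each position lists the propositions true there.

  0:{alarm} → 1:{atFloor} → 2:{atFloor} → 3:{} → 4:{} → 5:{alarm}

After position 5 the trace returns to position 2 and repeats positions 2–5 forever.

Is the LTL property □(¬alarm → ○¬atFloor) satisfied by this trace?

¬alarm → ○¬atFloor must hold at every position from 0 onward. It fails at position 1, so □(¬alarm → ○¬atFloor) is false.
Positions where ¬alarm holds: 1, 2, 3, 4.
Check ○¬atFloor at each: 1→fails, 2→ok, 3→ok, 4→ok.

Does not hold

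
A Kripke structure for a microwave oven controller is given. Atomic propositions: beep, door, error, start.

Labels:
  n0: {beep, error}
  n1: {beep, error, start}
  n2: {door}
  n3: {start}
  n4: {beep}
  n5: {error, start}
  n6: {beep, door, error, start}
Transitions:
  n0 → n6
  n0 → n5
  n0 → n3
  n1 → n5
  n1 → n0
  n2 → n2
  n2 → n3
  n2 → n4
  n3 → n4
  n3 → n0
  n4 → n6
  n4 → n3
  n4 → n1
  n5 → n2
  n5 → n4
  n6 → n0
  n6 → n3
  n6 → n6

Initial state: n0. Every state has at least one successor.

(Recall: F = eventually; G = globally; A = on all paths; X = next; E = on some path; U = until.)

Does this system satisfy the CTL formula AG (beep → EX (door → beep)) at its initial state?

Satisfied

States satisfying beep → EX (door → beep): {n0, n1, n2, n3, n4, n5, n6}.
States satisfying AG (beep → EX (door → beep)): {n0, n1, n2, n3, n4, n5, n6}.
Every state reachable from n0 satisfies beep → EX (door → beep).
n0 ∈ Sat(AG (beep → EX (door → beep))).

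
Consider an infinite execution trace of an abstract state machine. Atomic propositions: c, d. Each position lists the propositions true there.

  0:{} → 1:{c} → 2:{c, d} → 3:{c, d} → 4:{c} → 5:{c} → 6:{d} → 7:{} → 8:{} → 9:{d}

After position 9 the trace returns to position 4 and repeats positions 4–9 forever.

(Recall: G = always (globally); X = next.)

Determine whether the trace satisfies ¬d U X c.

Satisfied

Walking from position 0: X c first holds at position 0, and ¬d holds at every earlier position along the way, so ¬d U X c holds.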